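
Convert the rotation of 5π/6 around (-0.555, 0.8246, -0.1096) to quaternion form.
0.2588 - 0.5361i + 0.7965j - 0.1059k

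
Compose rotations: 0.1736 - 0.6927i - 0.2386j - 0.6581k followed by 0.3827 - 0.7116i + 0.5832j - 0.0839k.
-0.3426 - 0.7925i - 0.4003j + 0.3074k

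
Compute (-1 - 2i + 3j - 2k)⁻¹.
-0.0556 + 0.1111i - 0.1667j + 0.1111k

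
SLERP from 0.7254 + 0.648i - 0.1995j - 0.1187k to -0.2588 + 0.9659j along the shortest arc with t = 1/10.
0.7182 + 0.6121i - 0.3115j - 0.1121k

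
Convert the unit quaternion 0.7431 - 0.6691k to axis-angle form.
axis = (0, 0, -1), θ = 84°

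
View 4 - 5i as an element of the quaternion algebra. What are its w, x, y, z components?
4 - 5i + 0j + 0k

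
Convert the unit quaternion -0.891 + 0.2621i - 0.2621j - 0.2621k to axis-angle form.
axis = (√3/3, -√3/3, -√3/3), θ = 306°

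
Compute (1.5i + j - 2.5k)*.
-1.5i - j + 2.5k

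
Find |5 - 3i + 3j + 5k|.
√68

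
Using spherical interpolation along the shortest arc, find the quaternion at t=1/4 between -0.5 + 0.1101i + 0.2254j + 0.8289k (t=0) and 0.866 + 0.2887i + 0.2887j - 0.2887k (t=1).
-0.6534 + 0.0049i + 0.0977j + 0.7507k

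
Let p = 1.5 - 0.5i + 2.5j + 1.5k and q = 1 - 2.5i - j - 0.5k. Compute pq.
3.5 - 4i - 3j + 7.5k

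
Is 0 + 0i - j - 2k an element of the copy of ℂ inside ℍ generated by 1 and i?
No. The quaternion -j - 2k has j-coefficient y = -1 and k-coefficient z = -2, not both zero, so it does not lie in the complex subalgebra spanned by 1 and i.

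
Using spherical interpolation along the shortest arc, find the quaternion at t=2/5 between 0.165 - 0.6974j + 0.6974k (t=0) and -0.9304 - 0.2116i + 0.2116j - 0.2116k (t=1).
0.5592 + 0.1013i - 0.5818j + 0.5818k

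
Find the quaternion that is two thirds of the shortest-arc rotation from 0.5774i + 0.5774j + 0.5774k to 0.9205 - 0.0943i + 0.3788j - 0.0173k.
0.7545 + 0.1884i + 0.5762j + 0.2515k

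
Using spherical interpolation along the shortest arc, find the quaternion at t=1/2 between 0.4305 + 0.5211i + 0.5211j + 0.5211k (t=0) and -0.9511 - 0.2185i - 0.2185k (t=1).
0.7635 + 0.4087i + 0.288j + 0.4087k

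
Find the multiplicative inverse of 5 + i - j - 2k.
0.1613 - 0.0323i + 0.0323j + 0.0645k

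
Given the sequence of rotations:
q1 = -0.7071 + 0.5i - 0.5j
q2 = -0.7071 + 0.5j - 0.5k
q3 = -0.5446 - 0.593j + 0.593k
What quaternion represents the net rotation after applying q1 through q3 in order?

q2 · q1 = 0.75 - 0.6036i - 0.25j + 0.1036k
q3 · q2 · q1 = -0.6181 + 0.4155i - 0.6665j + 0.0304k
-0.6181 + 0.4155i - 0.6665j + 0.0304k


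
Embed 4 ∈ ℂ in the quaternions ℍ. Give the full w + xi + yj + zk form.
4 + 0i + 0j + 0k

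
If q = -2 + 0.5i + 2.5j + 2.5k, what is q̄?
-2 - 0.5i - 2.5j - 2.5k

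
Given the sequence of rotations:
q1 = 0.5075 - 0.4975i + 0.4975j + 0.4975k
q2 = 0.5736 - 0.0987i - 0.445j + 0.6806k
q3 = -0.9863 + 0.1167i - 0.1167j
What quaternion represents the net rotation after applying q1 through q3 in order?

q2 · q1 = 0.1248 - 0.8954i - 0.23j + 0.3603k
q3 · q2 · q1 = -0.0454 + 0.8557i + 0.1702j - 0.4867k
-0.0454 + 0.8557i + 0.1702j - 0.4867k


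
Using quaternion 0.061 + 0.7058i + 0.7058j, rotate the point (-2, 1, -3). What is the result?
(0.731, -1.731, 3.236)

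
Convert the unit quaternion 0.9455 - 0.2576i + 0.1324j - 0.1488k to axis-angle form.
axis = (-0.7911, 0.4066, -0.457), θ = 38°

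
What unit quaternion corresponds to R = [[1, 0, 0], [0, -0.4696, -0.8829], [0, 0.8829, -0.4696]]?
0.515 + 0.8572i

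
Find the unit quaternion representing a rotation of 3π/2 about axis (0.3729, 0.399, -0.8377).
-0.7071 + 0.2637i + 0.2821j - 0.5923k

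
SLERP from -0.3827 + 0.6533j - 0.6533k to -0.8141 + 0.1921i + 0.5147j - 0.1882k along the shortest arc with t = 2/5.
-0.5905 + 0.0823i + 0.6333j - 0.4935k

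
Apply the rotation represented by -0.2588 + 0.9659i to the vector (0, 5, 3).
(0, -2.83, -5.098)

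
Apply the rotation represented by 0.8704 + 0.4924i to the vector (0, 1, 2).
(0, -1.199, 1.887)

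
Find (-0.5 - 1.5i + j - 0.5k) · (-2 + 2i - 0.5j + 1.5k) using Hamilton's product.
5.25 + 3.25i - 0.5j - k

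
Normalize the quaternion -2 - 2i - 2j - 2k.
-0.5 - 0.5i - 0.5j - 0.5k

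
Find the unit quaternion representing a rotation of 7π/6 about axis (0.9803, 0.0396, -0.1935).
-0.2588 + 0.9469i + 0.0383j - 0.1869k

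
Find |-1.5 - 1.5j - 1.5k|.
2.598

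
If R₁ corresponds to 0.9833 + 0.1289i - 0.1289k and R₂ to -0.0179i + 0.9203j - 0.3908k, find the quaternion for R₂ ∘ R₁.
-0.0481 - 0.1362i + 0.8522j - 0.5029k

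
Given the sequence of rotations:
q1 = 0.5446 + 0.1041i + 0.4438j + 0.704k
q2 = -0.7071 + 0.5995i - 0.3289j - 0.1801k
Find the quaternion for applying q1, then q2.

q2 · q1 = -0.1747 + 0.1013i - 0.9337j - 0.2956k
-0.1747 + 0.1013i - 0.9337j - 0.2956k


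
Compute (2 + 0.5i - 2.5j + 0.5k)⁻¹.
0.186 - 0.0465i + 0.2326j - 0.0465k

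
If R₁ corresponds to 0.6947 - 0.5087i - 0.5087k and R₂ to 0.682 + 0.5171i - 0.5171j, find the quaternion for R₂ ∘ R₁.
0.7368 + 0.2753i - 0.0962j - 0.61k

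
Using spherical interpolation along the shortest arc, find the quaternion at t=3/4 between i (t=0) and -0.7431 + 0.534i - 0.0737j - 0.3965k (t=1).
-0.6027 + 0.7279i - 0.0598j - 0.3216k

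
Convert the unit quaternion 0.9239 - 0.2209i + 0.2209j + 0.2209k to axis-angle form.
axis = (-√3/3, √3/3, √3/3), θ = π/4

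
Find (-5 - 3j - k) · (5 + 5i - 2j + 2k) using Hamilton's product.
-29 - 33i - 10j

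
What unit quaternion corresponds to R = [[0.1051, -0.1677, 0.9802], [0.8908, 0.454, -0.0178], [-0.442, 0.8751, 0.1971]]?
0.6626 + 0.3369i + 0.5366j + 0.3994k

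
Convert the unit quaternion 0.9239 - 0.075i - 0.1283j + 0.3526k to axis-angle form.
axis = (-0.196, -0.3353, 0.9215), θ = π/4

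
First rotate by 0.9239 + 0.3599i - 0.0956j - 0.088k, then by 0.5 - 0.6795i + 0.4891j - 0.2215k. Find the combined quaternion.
0.7338 - 0.5121i + 0.2646j - 0.3597k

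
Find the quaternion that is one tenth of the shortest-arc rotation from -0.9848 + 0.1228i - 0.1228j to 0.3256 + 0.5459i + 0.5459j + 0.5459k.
-0.9785 + 0.0452i - 0.1882j - 0.0715k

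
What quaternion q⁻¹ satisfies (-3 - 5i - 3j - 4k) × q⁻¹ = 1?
-0.0508 + 0.0847i + 0.0508j + 0.0678k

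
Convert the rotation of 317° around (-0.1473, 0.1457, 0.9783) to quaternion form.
-0.9304 - 0.054i + 0.0534j + 0.3585k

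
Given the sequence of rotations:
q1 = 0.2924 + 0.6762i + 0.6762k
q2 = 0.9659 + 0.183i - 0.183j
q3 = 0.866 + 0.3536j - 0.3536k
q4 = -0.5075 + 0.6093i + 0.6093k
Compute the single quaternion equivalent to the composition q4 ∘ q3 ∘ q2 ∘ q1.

q2 · q1 = 0.1587 + 0.5829i - 0.1773j + 0.7769k
q3 · q2 · q1 = 0.4748 + 0.7168i - 0.3035j + 0.4106k
q4 · q3 · q2 · q1 = -0.9279 + 0.1104i + 0.3406j - 0.104k
-0.9279 + 0.1104i + 0.3406j - 0.104k


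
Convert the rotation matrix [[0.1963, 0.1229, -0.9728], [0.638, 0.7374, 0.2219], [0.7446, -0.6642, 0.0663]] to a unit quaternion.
0.7071 - 0.3133i - 0.6072j + 0.1821k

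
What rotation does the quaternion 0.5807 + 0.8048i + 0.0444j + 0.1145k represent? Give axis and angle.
axis = (0.9886, 0.0545, 0.1406), θ = 109°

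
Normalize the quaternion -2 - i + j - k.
-0.7559 - 0.378i + 0.378j - 0.378k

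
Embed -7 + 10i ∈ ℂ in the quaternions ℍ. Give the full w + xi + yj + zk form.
-7 + 10i + 0j + 0k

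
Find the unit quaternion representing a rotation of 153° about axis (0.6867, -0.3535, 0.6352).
0.2334 + 0.6677i - 0.3437j + 0.6176k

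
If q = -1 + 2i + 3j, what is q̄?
-1 - 2i - 3j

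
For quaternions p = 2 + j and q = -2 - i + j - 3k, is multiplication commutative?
No: pq = -5 - 5i - 5k ≠ -5 + i - 7k = qp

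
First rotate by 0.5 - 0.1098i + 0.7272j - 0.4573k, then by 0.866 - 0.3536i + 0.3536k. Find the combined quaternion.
0.5559 - 0.529i + 0.4292j - 0.4764k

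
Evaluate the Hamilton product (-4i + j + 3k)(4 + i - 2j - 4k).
18 - 14i - 9j + 19k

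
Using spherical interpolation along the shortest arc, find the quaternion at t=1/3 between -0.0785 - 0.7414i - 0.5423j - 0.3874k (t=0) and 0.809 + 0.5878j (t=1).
-0.3952 - 0.5675i - 0.6586j - 0.2965k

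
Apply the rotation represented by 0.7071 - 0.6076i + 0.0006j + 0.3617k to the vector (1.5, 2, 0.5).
(-0.136, 1.196, -2.247)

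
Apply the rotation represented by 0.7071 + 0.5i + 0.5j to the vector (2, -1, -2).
(-0.914, 1.914, -2.121)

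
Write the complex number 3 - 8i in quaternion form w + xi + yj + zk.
3 - 8i + 0j + 0k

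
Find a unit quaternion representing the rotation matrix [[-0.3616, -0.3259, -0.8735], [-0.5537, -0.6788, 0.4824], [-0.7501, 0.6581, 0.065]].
-0.0785 - 0.5595i + 0.393j + 0.7255k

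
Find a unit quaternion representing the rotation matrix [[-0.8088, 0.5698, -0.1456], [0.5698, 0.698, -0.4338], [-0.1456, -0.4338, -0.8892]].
0.3092i + 0.9214j - 0.2354k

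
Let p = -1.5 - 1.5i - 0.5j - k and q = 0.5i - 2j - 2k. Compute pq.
-2.25 - 1.75i - 0.5j + 6.25k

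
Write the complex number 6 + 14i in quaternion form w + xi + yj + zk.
6 + 14i + 0j + 0k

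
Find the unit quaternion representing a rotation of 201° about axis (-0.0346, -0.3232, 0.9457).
-0.1822 - 0.034i - 0.3178j + 0.9299k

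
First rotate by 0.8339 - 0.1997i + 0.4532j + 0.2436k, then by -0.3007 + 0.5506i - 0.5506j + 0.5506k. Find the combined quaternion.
-0.0254 + 0.1355i - 0.8395j + 0.5255k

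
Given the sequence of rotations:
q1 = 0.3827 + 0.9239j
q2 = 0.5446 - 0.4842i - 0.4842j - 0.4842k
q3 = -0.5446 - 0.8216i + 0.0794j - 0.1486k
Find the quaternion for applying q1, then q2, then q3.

q2 · q1 = 0.6558 + 0.262i + 0.3179j - 0.6327k
q3 · q2 · q1 = -0.2611 - 0.6845i - 0.6798j - 0.0349k
-0.2611 - 0.6845i - 0.6798j - 0.0349k


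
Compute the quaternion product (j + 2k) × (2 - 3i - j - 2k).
5 - 4j + 7k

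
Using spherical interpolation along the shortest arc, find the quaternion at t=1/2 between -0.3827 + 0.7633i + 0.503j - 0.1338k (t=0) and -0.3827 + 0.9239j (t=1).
-0.4264 + 0.4252i + 0.7949j - 0.0745k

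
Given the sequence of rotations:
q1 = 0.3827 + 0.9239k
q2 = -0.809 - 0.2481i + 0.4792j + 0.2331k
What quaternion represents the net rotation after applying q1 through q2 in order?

q2 · q1 = -0.525 + 0.3478i + 0.4126j - 0.6582k
-0.525 + 0.3478i + 0.4126j - 0.6582k


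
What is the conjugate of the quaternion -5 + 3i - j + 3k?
-5 - 3i + j - 3k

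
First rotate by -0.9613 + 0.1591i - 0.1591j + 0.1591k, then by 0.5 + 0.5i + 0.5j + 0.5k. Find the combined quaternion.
-0.5602 - 0.242i - 0.5602j - 0.5602k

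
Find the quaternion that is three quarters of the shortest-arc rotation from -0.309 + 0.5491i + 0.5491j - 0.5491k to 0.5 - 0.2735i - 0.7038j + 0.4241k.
-0.4584 + 0.3481i + 0.6745j - 0.4623k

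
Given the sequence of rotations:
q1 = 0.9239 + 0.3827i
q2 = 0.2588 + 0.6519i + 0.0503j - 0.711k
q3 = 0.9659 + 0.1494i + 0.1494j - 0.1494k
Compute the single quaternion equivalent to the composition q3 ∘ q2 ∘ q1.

q2 · q1 = -0.0104 + 0.7013i - 0.2256j - 0.6761k
q3 · q2 · q1 = -0.1821 + 0.5411i - 0.2232j - 0.79k
-0.1821 + 0.5411i - 0.2232j - 0.79k


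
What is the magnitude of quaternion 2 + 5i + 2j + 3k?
√42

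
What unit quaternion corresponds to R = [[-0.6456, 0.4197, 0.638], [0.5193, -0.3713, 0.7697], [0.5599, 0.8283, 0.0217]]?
0.0349 + 0.4195i + 0.5596j + 0.7139k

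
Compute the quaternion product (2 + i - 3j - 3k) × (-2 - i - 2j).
-9 - 10i + 5j + k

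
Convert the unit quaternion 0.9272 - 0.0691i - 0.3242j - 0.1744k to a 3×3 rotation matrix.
[[0.729, 0.3682, -0.5771], [-0.2786, 0.9296, 0.2412], [0.6253, -0.0151, 0.7802]]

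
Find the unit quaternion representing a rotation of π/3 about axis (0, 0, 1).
0.866 + 0.5k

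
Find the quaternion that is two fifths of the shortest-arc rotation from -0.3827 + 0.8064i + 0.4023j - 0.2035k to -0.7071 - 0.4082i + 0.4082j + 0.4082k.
-0.7172 + 0.4091i + 0.5593j + 0.074k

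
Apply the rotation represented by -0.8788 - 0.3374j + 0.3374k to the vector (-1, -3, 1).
(-1.731, -1.952, 2.048)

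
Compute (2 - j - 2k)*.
2 + j + 2k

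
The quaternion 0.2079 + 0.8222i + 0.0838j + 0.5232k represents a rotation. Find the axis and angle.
axis = (0.8406, 0.0857, 0.5349), θ = 156°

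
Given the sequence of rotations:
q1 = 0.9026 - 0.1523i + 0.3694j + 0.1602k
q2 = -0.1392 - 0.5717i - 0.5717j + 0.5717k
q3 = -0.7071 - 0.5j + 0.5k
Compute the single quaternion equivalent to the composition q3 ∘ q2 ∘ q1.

q2 · q1 = -0.0931 - 0.7976i - 0.5629j + 0.1955k
q3 · q2 · q1 = -0.3134 + 0.7477i + 0.0458j - 0.5836k
-0.3134 + 0.7477i + 0.0458j - 0.5836k


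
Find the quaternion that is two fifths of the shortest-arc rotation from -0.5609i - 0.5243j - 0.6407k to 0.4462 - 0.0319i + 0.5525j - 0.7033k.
0.2395 - 0.4396i - 0.0983j - 0.8601k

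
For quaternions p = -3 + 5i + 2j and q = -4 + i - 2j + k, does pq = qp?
No: pq = 11 - 21i - 7j - 15k ≠ 11 - 25i + 3j + 9k = qp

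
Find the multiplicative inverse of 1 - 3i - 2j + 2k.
0.0556 + 0.1667i + 0.1111j - 0.1111k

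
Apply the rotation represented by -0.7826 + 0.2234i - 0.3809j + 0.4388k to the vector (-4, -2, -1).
(-3.124, 2.382, 2.358)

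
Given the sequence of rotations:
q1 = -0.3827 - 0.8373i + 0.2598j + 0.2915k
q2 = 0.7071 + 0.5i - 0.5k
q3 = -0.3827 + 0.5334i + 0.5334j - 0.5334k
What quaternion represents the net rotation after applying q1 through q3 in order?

q2 · q1 = 0.2938 - 0.6535i + 0.4566j + 0.5274k
q3 · q2 · q1 = 0.2739 + 0.9317i + 0.0492j + 0.2336k
0.2739 + 0.9317i + 0.0492j + 0.2336k


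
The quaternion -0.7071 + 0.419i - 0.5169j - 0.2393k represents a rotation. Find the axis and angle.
axis = (0.5925, -0.731, -0.3384), θ = 3π/2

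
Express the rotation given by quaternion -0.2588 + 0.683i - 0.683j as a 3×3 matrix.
[[0.067, -0.933, 0.3535], [-0.933, 0.067, 0.3535], [-0.3535, -0.3535, -0.866]]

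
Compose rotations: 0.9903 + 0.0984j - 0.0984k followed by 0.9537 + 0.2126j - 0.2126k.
0.9026 + 0.3044j - 0.3044k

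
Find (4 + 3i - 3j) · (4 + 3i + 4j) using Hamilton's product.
19 + 24i + 4j + 21k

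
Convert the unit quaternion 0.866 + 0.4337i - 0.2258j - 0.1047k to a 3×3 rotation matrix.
[[0.8761, -0.0145, -0.4819], [-0.3772, 0.6019, -0.7039], [0.3003, 0.7985, 0.5218]]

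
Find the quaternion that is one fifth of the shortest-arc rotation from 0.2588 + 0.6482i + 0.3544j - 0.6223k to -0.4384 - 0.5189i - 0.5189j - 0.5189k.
0.3442 + 0.7108i + 0.4501j - 0.4167k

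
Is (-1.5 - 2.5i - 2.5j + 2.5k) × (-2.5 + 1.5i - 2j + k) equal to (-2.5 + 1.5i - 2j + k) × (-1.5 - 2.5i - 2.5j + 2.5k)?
No: pq = 6.5i + 15.5j + k ≠ 1.5i + 3j - 16.5k = qp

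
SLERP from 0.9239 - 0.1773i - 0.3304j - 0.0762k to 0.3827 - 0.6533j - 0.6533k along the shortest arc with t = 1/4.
0.8465 - 0.1415i - 0.4499j - 0.2471k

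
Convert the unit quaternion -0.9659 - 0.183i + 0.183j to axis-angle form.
axis = (-√2/2, √2/2, 0), θ = 11π/6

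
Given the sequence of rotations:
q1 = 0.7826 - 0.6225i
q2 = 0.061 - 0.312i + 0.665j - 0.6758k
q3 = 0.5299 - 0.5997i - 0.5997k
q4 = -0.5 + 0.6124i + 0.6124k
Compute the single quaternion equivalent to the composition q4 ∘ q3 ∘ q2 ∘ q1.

q2 · q1 = -0.1465 - 0.2821i + 0.9411j - 0.1149k
q3 · q2 · q1 = -0.3157 + 0.5027i + 0.599j - 0.5374k
q4 · q3 · q2 · q1 = 0.1791 - 0.8115i + 0.3375j + 0.4422k
0.1791 - 0.8115i + 0.3375j + 0.4422k


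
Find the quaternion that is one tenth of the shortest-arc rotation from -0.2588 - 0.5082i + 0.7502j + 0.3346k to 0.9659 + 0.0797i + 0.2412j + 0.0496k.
-0.3953 - 0.5075i + 0.696j + 0.319k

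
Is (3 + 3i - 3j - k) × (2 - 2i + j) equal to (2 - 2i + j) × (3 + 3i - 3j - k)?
No: pq = 15 + i - j - 5k ≠ 15 - i - 5j + k = qp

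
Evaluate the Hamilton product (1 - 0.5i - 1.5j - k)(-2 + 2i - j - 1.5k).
-4 + 4.25i - 0.75j + 4k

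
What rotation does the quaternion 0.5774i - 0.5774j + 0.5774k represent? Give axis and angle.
axis = (√3/3, -√3/3, √3/3), θ = π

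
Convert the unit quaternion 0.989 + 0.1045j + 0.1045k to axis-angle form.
axis = (0, √2/2, √2/2), θ = 17°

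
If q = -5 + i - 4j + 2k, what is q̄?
-5 - i + 4j - 2k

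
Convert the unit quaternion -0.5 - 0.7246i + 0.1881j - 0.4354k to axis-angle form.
axis = (-0.8367, 0.2172, -0.5028), θ = 4π/3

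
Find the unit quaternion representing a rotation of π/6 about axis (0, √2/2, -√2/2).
0.9659 + 0.183j - 0.183k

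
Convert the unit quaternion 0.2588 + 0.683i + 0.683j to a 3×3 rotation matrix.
[[0.067, 0.933, 0.3535], [0.933, 0.067, -0.3535], [-0.3535, 0.3535, -0.866]]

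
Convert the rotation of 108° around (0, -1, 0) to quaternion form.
0.5878 - 0.809j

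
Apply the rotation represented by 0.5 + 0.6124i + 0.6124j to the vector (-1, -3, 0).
(-2.5, -1.5, -1.225)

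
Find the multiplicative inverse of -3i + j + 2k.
0.2143i - 0.0714j - 0.1429k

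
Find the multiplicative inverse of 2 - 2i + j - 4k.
0.08 + 0.08i - 0.04j + 0.16k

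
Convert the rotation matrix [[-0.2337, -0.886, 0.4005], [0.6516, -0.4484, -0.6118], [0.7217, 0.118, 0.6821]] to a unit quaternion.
0.5 + 0.3649i - 0.1606j + 0.7688k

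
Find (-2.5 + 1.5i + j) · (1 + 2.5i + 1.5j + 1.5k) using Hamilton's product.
-7.75 - 3.25i - 5j - 4k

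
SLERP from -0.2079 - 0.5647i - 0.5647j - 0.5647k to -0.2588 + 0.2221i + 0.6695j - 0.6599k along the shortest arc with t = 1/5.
-0.1176 - 0.5924i - 0.7245j - 0.3321k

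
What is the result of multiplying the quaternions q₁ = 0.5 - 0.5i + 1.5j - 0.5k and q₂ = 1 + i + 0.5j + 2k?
1.25 + 3.25i + 2.25j - 1.25k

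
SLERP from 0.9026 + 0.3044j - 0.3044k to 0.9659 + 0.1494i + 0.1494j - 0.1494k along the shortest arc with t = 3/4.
0.9567 + 0.1127i + 0.1897j - 0.1897k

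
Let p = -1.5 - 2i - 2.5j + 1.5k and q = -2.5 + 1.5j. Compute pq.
7.5 + 2.75i + 4j - 6.75k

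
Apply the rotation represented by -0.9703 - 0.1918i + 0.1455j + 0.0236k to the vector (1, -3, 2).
(0.404, -3.608, 0.904)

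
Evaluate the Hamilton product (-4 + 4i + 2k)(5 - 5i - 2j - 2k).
4 + 44i + 6j + 10k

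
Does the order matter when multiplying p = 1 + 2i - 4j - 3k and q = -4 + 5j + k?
Yes: pq = 19 + 3i + 19j + 23k ≠ 19 - 19i + 23j + 3k = qp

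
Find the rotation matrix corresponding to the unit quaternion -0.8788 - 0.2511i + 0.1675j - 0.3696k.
[[0.6707, -0.7337, -0.1088], [0.5655, 0.6007, -0.5651], [0.48, 0.3175, 0.8178]]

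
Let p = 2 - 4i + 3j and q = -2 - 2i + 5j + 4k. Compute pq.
-27 + 16i + 20j - 6k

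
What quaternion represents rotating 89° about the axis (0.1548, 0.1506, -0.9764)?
0.7133 + 0.1085i + 0.1056j - 0.6844k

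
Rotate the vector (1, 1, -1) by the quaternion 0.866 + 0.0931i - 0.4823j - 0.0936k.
(1.442, 0.784, 0.552)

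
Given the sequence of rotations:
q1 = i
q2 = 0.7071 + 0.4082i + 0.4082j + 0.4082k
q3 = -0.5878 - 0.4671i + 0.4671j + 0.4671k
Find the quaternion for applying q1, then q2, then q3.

q2 · q1 = -0.4082 + 0.7071i + 0.4082j - 0.4082k
q3 · q2 · q1 = 0.5702 - 0.6063i - 0.291j - 0.4717k
0.5702 - 0.6063i - 0.291j - 0.4717k


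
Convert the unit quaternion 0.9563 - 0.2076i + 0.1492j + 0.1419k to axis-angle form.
axis = (-0.71, 0.5103, 0.4853), θ = 34°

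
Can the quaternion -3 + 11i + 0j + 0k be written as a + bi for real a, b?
Yes. The quaternion -3 + 11i has j- and k-coefficients y = z = 0, so it lies in the complex subalgebra spanned by 1 and i.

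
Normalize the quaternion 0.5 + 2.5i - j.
0.1826 + 0.9129i - 0.3651j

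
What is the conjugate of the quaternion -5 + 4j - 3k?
-5 - 4j + 3k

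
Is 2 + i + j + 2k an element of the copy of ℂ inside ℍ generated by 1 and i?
No. The quaternion 2 + i + j + 2k has j-coefficient y = 1 and k-coefficient z = 2, not both zero, so it does not lie in the complex subalgebra spanned by 1 and i.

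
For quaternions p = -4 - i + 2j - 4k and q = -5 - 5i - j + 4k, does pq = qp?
No: pq = 33 + 29i + 18j + 15k ≠ 33 + 21i - 30j - 7k = qp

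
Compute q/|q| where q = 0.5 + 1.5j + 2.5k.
0.169 + 0.5071j + 0.8452k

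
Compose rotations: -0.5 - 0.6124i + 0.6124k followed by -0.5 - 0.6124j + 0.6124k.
-0.125 - 0.0688i - 0.0688j - 0.9874k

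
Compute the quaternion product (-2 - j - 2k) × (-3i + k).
2 + 5i + 6j - 5k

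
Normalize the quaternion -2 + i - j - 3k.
-0.5164 + 0.2582i - 0.2582j - 0.7746k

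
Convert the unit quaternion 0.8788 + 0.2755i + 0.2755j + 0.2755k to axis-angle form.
axis = (√3/3, √3/3, √3/3), θ = 57°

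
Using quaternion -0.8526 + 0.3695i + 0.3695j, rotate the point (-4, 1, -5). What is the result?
(0.516, -3.516, -5.42)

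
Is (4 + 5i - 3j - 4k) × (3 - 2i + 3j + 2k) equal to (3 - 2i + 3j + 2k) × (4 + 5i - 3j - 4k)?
No: pq = 39 + 13i + j + 5k ≠ 39 + i + 5j - 13k = qp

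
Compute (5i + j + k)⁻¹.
-0.1852i - 0.037j - 0.037k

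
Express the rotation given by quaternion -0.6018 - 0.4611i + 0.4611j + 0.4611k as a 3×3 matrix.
[[0.1495, 0.1298, -0.9802], [-0.9802, 0.1495, -0.1298], [0.1298, 0.9802, 0.1495]]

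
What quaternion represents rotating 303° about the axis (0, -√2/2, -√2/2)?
-0.8788 - 0.3374j - 0.3374k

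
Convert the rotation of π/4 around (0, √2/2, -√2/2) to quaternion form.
0.9239 + 0.2706j - 0.2706k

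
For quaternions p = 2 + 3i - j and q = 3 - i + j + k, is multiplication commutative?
No: pq = 10 + 6i - 4j + 4k ≠ 10 + 8i + 2j = qp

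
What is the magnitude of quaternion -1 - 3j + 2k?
√14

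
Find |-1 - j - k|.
√3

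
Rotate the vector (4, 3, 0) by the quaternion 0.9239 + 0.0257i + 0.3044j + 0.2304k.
(1.604, 4.443, -1.639)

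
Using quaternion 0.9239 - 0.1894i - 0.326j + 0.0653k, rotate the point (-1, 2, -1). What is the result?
(-0.146, 1.288, -2.078)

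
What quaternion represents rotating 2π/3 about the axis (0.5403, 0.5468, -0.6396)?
0.5 + 0.4679i + 0.4735j - 0.5539k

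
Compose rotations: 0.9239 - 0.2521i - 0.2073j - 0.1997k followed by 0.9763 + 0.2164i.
0.9566 - 0.0462i - 0.1592j - 0.2398k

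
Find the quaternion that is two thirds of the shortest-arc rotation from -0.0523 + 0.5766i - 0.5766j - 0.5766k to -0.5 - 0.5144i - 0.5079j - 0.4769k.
-0.4145 - 0.1554i - 0.6461j - 0.6218k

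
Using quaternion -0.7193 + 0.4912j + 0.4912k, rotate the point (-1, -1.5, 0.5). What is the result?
(-1.448, 0.172, -1.172)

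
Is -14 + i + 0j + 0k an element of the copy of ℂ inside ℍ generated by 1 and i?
Yes. The quaternion -14 + i has j- and k-coefficients y = z = 0, so it lies in the complex subalgebra spanned by 1 and i.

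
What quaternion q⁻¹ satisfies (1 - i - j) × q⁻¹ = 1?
0.3333 + 0.3333i + 0.3333j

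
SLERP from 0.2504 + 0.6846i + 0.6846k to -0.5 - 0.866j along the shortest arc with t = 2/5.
0.4678 + 0.5261i + 0.477j + 0.5261k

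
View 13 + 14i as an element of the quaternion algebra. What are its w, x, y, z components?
13 + 14i + 0j + 0k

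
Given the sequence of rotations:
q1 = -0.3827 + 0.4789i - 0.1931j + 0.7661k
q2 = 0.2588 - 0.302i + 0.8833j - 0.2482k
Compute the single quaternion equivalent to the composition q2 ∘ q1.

q2 · q1 = 0.4063 + 0.8683i - 0.2755j - 0.0714k
0.4063 + 0.8683i - 0.2755j - 0.0714k


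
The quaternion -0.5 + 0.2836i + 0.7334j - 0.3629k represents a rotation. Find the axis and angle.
axis = (0.3275, 0.8469, -0.419), θ = 4π/3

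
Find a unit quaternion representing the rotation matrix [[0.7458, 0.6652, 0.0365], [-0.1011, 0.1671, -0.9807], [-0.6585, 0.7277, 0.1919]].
0.7254 + 0.5888i + 0.2395j - 0.2641k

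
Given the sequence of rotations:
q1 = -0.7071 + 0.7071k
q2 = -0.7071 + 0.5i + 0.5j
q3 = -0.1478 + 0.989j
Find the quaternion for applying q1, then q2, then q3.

q2 · q1 = 0.5 - 0.7071j - 0.5k
q3 · q2 · q1 = 0.6254 - 0.4945i + 0.599j + 0.0739k
0.6254 - 0.4945i + 0.599j + 0.0739k


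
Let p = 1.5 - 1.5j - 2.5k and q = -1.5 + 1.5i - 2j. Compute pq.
-5.25 - 2.75i - 4.5j + 6k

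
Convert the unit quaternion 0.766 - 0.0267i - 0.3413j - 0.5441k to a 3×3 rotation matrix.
[[0.1749, 0.8518, -0.4938], [-0.8153, 0.4065, 0.4123], [0.5519, 0.3305, 0.7656]]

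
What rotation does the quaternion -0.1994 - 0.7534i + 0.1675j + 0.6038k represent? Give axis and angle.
axis = (-0.7688, 0.1709, 0.6162), θ = 203°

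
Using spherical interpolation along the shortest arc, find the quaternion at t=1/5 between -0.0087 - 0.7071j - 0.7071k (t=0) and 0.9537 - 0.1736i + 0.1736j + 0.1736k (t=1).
-0.264 + 0.0466i - 0.6812j - 0.6812k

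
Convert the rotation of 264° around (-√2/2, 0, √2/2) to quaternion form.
-0.6691 - 0.5255i + 0.5255k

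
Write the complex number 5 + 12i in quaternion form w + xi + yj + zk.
5 + 12i + 0j + 0k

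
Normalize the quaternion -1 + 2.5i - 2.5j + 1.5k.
-0.252 + 0.6299i - 0.6299j + 0.378k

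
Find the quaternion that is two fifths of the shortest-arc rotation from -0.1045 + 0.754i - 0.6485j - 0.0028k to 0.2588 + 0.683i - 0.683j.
0.0419 + 0.7379i - 0.6736j - 0.0017k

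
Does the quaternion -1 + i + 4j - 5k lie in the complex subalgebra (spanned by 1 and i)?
No. The quaternion -1 + i + 4j - 5k has j-coefficient y = 4 and k-coefficient z = -5, not both zero, so it does not lie in the complex subalgebra spanned by 1 and i.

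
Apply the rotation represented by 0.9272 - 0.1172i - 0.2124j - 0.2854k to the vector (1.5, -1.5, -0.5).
(0.415, -2.103, 0.394)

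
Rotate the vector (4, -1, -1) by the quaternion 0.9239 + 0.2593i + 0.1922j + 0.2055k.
(3.185, 1.537, -2.344)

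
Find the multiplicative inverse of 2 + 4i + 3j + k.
0.0667 - 0.1333i - 0.1j - 0.0333k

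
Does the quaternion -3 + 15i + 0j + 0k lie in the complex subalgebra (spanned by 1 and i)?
Yes. The quaternion -3 + 15i has j- and k-coefficients y = z = 0, so it lies in the complex subalgebra spanned by 1 and i.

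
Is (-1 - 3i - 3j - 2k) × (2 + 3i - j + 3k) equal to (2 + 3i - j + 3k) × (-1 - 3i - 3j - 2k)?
No: pq = 10 - 20i - 2j + 5k ≠ 10 + 2i - 8j - 19k = qp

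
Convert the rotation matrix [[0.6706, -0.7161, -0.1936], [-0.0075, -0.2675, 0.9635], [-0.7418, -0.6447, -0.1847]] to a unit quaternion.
0.5519 - 0.7285i + 0.2483j + 0.321k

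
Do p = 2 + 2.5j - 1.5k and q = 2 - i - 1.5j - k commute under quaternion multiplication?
No: pq = 6.25 - 6.75i + 3.5j - 2.5k ≠ 6.25 + 2.75i + 0.5j - 7.5k = qp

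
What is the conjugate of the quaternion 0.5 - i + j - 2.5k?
0.5 + i - j + 2.5k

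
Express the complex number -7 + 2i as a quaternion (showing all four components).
-7 + 2i + 0j + 0k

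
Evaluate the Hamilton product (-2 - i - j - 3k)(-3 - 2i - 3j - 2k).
-5 + 13j + 14k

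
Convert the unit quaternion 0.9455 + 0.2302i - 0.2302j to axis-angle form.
axis = (√2/2, -√2/2, 0), θ = 38°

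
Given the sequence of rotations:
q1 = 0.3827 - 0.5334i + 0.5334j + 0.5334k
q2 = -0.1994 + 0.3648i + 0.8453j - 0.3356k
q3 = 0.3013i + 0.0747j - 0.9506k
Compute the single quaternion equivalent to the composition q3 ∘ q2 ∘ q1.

q2 · q1 = -0.1536 + 0.8759i + 0.2016j + 0.4107k
q3 · q2 · q1 = 0.1114 + 0.176i - 0.9678j + 0.1413k
0.1114 + 0.176i - 0.9678j + 0.1413k


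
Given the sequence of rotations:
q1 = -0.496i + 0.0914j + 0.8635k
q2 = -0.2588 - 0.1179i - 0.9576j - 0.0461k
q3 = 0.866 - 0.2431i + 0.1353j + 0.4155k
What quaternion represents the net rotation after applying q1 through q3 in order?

q2 · q1 = 0.0689 - 0.6943i + 0.101j - 0.7092k
q3 · q2 · q1 = 0.1719 - 0.7559i - 0.3641j - 0.5162k
0.1719 - 0.7559i - 0.3641j - 0.5162k


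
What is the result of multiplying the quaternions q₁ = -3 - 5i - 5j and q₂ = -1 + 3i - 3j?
3 - 4i + 14j + 30k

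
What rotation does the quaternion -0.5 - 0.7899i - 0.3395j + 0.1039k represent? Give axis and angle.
axis = (-0.9121, -0.392, 0.12), θ = 4π/3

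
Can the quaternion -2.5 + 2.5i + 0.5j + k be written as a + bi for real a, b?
No. The quaternion -2.5 + 2.5i + 0.5j + k has j-coefficient y = 0.5 and k-coefficient z = 1, not both zero, so it does not lie in the complex subalgebra spanned by 1 and i.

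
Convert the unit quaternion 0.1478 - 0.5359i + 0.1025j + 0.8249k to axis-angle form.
axis = (-0.5419, 0.1036, 0.8341), θ = 163°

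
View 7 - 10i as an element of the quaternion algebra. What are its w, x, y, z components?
7 - 10i + 0j + 0k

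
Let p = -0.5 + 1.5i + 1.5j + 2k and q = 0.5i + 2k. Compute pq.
-4.75 + 2.75i - 2j - 1.75k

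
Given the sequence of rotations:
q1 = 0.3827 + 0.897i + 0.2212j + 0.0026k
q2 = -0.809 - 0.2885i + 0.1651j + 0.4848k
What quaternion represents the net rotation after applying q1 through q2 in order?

q2 · q1 = -0.0886 - 0.9429i + 0.3198j - 0.0285k
-0.0886 - 0.9429i + 0.3198j - 0.0285k


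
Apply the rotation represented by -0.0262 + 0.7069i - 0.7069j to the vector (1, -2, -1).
(1.962, -1.038, 1.036)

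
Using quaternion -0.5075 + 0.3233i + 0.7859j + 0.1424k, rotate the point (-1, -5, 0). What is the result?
(-2.988, -4.116, -0.368)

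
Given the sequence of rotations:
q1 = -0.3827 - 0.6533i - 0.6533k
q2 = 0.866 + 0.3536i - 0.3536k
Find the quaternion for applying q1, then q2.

q2 · q1 = -0.3314 - 0.7011i + 0.462j - 0.4304k
-0.3314 - 0.7011i + 0.462j - 0.4304k


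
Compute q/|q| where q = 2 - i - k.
0.8165 - 0.4082i - 0.4082k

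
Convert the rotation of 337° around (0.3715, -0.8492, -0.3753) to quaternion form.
-0.9799 + 0.0741i - 0.1693j - 0.0748k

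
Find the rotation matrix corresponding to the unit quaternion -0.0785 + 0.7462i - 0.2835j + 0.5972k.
[[0.126, -0.3293, 0.9358], [-0.5169, -0.8269, -0.2215], [0.8468, -0.4558, -0.2744]]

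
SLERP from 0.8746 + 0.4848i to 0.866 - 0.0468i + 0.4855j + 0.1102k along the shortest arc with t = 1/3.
0.9287 + 0.3238i + 0.176j + 0.04k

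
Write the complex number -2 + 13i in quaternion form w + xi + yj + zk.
-2 + 13i + 0j + 0k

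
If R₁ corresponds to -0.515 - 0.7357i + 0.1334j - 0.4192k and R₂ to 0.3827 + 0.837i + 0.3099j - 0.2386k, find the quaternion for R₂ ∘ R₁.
0.2773 - 0.8107i + 0.4179j + 0.3021k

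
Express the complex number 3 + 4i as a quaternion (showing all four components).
3 + 4i + 0j + 0k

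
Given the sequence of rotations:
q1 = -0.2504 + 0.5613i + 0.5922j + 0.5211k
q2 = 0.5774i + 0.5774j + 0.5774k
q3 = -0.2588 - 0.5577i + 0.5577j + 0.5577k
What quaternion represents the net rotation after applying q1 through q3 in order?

q2 · q1 = -0.9669 - 0.1856i - 0.1214j - 0.1267k
q3 · q2 · q1 = 0.2851 + 0.5843i - 0.682j - 0.3352k
0.2851 + 0.5843i - 0.682j - 0.3352k


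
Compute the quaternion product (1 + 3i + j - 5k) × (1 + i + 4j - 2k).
-16 + 22i + 6j + 4k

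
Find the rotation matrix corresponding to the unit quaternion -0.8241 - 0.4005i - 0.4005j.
[[0.6792, 0.3208, 0.6601], [0.3208, 0.6792, -0.6601], [-0.6601, 0.6601, 0.3584]]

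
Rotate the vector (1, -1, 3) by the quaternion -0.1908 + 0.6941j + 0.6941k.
(-1.987, 2.589, -0.589)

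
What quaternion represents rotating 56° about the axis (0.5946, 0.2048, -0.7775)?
0.8829 + 0.2791i + 0.0961j - 0.365k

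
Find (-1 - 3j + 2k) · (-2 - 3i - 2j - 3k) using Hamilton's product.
2 + 16i + 2j - 10k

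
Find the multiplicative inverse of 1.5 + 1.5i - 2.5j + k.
0.1277 - 0.1277i + 0.2128j - 0.0851k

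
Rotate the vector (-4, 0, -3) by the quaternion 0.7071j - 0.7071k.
(4, 3, 0)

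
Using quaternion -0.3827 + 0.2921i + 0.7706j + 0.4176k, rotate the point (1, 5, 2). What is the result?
(2.621, 4.268, 2.217)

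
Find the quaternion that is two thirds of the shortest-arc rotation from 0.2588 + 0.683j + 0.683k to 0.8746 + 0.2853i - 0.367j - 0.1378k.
-0.6043 - 0.2367i + 0.6246j + 0.4344k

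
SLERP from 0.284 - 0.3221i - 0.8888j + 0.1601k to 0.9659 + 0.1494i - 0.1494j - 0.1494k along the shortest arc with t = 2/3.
0.8692 - 0.0203i - 0.4916j - 0.0482k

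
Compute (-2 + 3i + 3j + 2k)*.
-2 - 3i - 3j - 2k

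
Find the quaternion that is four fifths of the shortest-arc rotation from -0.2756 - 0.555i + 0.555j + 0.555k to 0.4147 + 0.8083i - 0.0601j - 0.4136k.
-0.3976 - 0.7787i + 0.1668j + 0.4559k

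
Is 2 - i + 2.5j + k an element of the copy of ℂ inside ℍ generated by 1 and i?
No. The quaternion 2 - i + 2.5j + k has j-coefficient y = 2.5 and k-coefficient z = 1, not both zero, so it does not lie in the complex subalgebra spanned by 1 and i.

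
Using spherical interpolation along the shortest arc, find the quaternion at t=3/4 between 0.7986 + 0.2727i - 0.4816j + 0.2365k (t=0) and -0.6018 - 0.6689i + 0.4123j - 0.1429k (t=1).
0.665 + 0.5801i - 0.4386j + 0.17k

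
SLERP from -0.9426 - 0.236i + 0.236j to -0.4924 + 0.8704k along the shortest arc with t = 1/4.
-0.9246 - 0.1941i + 0.1941j + 0.264k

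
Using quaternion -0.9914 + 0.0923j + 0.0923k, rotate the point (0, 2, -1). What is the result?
(0.549, 1.949, -0.949)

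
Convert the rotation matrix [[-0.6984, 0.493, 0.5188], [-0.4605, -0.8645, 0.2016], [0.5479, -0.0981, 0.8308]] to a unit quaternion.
-0.2588 + 0.2895i + 0.0281j + 0.9211k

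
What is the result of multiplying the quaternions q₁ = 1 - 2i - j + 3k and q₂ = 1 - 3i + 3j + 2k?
-8 - 16i - 3j - 4k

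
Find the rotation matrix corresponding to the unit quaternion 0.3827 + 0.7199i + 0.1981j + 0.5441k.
[[0.3294, -0.1312, 0.935], [0.7017, -0.6286, -0.3354], [0.6318, 0.7666, -0.115]]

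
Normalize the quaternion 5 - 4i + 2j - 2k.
0.7143 - 0.5714i + 0.2857j - 0.2857k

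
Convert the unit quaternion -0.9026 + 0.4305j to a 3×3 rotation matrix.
[[0.6293, 0, -0.7771], [0, 1, 0], [0.7771, 0, 0.6293]]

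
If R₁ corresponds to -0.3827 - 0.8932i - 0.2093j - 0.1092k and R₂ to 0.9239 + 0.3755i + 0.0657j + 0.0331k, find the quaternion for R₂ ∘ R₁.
-0.0008 - 0.9692i - 0.2071j - 0.1335k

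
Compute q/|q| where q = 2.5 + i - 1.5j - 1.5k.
0.7293 + 0.2917i - 0.4376j - 0.4376k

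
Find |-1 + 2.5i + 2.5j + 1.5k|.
3.969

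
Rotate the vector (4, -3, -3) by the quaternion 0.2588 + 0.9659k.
(-1.964, 4.598, -3)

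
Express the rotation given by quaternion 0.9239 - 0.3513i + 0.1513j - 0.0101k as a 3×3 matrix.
[[0.954, -0.0876, 0.2867], [-0.125, 0.753, 0.6461], [-0.2725, -0.6522, 0.7074]]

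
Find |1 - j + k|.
√3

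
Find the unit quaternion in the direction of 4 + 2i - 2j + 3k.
0.6963 + 0.3482i - 0.3482j + 0.5222k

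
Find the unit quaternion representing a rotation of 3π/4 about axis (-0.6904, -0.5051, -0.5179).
0.3827 - 0.6378i - 0.4667j - 0.4785k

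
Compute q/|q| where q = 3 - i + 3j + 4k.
0.5071 - 0.169i + 0.5071j + 0.6761k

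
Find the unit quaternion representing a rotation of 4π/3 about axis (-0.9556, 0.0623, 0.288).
-0.5 - 0.8276i + 0.054j + 0.2494k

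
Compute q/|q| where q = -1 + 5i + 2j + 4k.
-0.1474 + 0.7372i + 0.2949j + 0.5898k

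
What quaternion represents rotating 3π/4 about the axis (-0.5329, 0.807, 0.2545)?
0.3827 - 0.4923i + 0.7456j + 0.2351k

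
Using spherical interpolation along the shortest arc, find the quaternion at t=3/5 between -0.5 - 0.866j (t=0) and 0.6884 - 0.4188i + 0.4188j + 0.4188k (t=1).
-0.6605 + 0.2689i - 0.6474j - 0.2689k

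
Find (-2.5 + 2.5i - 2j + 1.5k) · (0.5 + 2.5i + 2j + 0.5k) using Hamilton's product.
-4.25 - 9i - 3.5j + 9.5k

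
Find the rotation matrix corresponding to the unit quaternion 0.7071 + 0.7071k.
[[0, -1, 0], [1, 0, 0], [0, 0, 1]]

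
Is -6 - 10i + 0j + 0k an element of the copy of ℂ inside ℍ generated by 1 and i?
Yes. The quaternion -6 - 10i has j- and k-coefficients y = z = 0, so it lies in the complex subalgebra spanned by 1 and i.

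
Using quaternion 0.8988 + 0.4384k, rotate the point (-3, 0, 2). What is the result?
(-1.847, -2.364, 2)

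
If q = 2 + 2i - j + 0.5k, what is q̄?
2 - 2i + j - 0.5k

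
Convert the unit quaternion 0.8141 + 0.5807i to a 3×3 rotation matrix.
[[1, 0, 0], [0, 0.3256, -0.9455], [0, 0.9455, 0.3256]]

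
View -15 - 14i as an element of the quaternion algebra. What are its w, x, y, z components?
-15 - 14i + 0j + 0k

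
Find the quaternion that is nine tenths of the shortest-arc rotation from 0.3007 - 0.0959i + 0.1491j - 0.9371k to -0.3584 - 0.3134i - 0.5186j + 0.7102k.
0.3584 + 0.2753i + 0.4882j - 0.7466k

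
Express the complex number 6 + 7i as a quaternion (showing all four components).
6 + 7i + 0j + 0k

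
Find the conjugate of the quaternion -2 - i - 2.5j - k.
-2 + i + 2.5j + k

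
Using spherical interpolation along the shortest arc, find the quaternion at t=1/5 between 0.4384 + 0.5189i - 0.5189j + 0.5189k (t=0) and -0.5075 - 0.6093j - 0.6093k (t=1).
0.5345 + 0.4687i - 0.3024j + 0.635k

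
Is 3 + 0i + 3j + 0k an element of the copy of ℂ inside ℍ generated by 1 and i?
No. The quaternion 3 + 3j has j-coefficient y = 3 and k-coefficient z = 0, not both zero, so it does not lie in the complex subalgebra spanned by 1 and i.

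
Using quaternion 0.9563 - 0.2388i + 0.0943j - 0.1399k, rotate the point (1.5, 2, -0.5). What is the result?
(1.736, 1.01, -1.571)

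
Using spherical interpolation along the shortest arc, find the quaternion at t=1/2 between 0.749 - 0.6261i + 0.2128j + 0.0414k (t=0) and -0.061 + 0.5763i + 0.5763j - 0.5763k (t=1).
0.5009 - 0.7435i - 0.2248j + 0.3819k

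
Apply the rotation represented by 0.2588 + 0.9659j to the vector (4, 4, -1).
(-3.964, 4, -1.134)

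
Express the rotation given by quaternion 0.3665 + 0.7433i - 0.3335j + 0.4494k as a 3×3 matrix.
[[0.3736, -0.8252, 0.4236], [-0.1664, -0.5089, -0.8446], [0.9125, 0.2451, -0.3274]]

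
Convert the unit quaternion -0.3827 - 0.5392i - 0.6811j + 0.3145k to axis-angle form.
axis = (-0.5836, -0.7372, 0.3404), θ = 5π/4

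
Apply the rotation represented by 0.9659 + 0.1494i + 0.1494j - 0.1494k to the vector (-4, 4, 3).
(-1.578, 3.619, 5.041)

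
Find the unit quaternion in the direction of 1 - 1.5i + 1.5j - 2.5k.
0.2917 - 0.4376i + 0.4376j - 0.7293k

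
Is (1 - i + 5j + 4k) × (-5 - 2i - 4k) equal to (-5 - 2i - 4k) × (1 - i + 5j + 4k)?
No: pq = 9 - 17i - 37j - 14k ≠ 9 + 23i - 13j - 34k = qp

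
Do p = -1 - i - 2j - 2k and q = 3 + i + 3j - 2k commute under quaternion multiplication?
No: pq = 6i - 13j - 5k ≠ -14i - 5j - 3k = qp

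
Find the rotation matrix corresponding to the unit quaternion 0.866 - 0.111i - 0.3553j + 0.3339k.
[[0.5245, -0.4994, -0.6895], [0.6572, 0.7524, -0.045], [0.5413, -0.4295, 0.7229]]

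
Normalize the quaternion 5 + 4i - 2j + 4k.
0.6402 + 0.5121i - 0.2561j + 0.5121k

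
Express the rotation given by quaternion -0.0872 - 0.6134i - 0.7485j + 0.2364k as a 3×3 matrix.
[[-0.2323, 0.9595, -0.1595], [0.877, 0.1357, -0.4609], [-0.4206, -0.2469, -0.873]]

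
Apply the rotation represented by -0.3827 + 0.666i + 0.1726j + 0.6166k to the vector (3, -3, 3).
(0.502, 3.384, 3.911)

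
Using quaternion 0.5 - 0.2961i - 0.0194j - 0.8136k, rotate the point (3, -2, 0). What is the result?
(-2.624, -1.408, 2.033)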